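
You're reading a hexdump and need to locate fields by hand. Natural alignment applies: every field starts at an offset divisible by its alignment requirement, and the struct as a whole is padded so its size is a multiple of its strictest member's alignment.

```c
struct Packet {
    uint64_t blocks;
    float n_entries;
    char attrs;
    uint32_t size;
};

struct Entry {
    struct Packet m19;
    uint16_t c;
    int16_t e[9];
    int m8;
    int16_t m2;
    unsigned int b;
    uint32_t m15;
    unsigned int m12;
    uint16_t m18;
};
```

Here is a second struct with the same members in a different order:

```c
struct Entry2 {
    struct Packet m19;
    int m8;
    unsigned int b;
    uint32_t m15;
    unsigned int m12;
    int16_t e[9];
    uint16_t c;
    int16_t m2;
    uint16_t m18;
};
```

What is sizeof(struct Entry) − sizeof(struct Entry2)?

Packet: @0: blocks [8B, align 8] → 8; @8: n_entries [4B, align 4] → 12; @12: attrs [1B, align 1] → 13; +3 pad (align 4); @16: size [4B, align 4] → 20; +4 tail pad (align 8); size 24, align 8
@0: m19 [24B, align 8] → 24
@24: c [2B, align 2] → 26
@26: e [18B, align 2] → 44
@44: m8 [4B, align 4] → 48
@48: m2 [2B, align 2] → 50
+2 pad (align 4)
@52: b [4B, align 4] → 56
@56: m15 [4B, align 4] → 60
@60: m12 [4B, align 4] → 64
@64: m18 [2B, align 2] → 66
+6 tail pad (align 8)
size 72, align 8
— Entry2 —
@0: m19 [24B, align 8] → 24
@24: m8 [4B, align 4] → 28
@28: b [4B, align 4] → 32
@32: m15 [4B, align 4] → 36
@36: m12 [4B, align 4] → 40
@40: e [18B, align 2] → 58
@58: c [2B, align 2] → 60
@60: m2 [2B, align 2] → 62
@62: m18 [2B, align 2] → 64
size 64, align 8
72 − 64 = 8

8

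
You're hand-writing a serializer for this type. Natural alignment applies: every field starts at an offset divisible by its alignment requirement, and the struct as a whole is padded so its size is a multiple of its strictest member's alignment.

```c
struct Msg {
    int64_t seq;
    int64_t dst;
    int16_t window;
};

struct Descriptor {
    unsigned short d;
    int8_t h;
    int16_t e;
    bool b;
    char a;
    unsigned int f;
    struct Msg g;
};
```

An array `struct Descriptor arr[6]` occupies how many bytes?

Msg: @0: seq [8B, align 8] → 8; @8: dst [8B, align 8] → 16; @16: window [2B, align 2] → 18; +6 tail pad (align 8); size 24, align 8
@0: d [2B, align 2] → 2
@2: h [1B, align 1] → 3
+1 pad (align 2)
@4: e [2B, align 2] → 6
@6: b [1B, align 1] → 7
@7: a [1B, align 1] → 8
@8: f [4B, align 4] → 12
+4 pad (align 8)
@16: g [24B, align 8] → 40
size 40, align 8
array of 6: 6 × 40 = 240

240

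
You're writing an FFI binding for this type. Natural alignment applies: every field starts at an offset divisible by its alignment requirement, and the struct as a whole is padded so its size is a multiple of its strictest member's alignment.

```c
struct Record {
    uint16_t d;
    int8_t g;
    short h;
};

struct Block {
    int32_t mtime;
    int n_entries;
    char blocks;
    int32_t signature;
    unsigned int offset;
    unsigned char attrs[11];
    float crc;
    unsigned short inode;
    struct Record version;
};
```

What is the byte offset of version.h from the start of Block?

Record: d at 0 (size 2, align 2) → ends 2; g at 2 (size 1, align 1) → ends 3; pad 1 to align 2 for h; h at 4 (size 2, align 2) → ends 6; total 6 bytes, alignment 2
mtime at 0 (size 4, align 4) → ends 4
n_entries at 4 (size 4, align 4) → ends 8
blocks at 8 (size 1, align 1) → ends 9
pad 3 to align 4 for signature
signature at 12 (size 4, align 4) → ends 16
offset at 16 (size 4, align 4) → ends 20
attrs at 20 (size 11, align 1) → ends 31
pad 1 to align 4 for crc
crc at 32 (size 4, align 4) → ends 36
inode at 36 (size 2, align 2) → ends 38
version at 38 (size 6, align 2) → ends 44
within Record: h at 4
38 + 4 = 42

42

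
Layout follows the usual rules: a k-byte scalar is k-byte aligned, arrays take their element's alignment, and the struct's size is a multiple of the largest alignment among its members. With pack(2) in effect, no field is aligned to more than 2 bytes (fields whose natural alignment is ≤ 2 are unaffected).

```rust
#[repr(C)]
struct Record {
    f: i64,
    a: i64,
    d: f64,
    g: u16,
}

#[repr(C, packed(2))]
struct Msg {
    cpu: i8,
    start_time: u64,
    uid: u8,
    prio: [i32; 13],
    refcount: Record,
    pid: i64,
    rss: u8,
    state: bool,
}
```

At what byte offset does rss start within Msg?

Record: @0: f [8B, align 8] → 8; @8: a [8B, align 8] → 16; @16: d [8B, align 8] → 24; @24: g [2B, align 2] → 26; +6 tail pad (align 8); size 32, align 8
@0: cpu [1B, align 1] → 1
+1 pad (align 2)
@2: start_time [8B, align 2] → 10
@10: uid [1B, align 1] → 11
+1 pad (align 2)
@12: prio [52B, align 2] → 64
@64: refcount [32B, align 2] → 96
@96: pid [8B, align 2] → 104
@104: rss [1B, align 1] → 105

104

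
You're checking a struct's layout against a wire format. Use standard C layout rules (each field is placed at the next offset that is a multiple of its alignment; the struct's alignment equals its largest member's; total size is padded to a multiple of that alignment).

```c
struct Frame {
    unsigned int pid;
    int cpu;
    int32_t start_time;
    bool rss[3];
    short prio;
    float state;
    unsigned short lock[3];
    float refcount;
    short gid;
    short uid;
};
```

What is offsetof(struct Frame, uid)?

pid at 0 (size 4, align 4) → ends 4
cpu at 4 (size 4, align 4) → ends 8
start_time at 8 (size 4, align 4) → ends 12
rss at 12 (size 3, align 1) → ends 15
pad 1 to align 2 for prio
prio at 16 (size 2, align 2) → ends 18
pad 2 to align 4 for state
state at 20 (size 4, align 4) → ends 24
lock at 24 (size 6, align 2) → ends 30
pad 2 to align 4 for refcount
refcount at 32 (size 4, align 4) → ends 36
gid at 36 (size 2, align 2) → ends 38
uid at 38 (size 2, align 2) → ends 40

38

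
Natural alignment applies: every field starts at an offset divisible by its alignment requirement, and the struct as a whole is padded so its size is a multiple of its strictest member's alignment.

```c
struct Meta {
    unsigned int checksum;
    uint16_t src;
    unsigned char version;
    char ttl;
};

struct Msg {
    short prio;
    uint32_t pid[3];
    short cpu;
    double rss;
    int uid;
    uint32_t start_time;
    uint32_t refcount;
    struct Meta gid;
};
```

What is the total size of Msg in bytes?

Meta: checksum at 0 (size 4, align 4) → ends 4; src at 4 (size 2, align 2) → ends 6; version at 6 (size 1, align 1) → ends 7; ttl at 7 (size 1, align 1) → ends 8; total 8 bytes, alignment 4
prio at 0 (size 2, align 2) → ends 2
pad 2 to align 4 for pid
pid at 4 (size 12, align 4) → ends 16
cpu at 16 (size 2, align 2) → ends 18
pad 6 to align 8 for rss
rss at 24 (size 8, align 8) → ends 32
uid at 32 (size 4, align 4) → ends 36
start_time at 36 (size 4, align 4) → ends 40
refcount at 40 (size 4, align 4) → ends 44
gid at 44 (size 8, align 4) → ends 52
tail pad 4 to reach multiple of 8
total 56 bytes, alignment 8

56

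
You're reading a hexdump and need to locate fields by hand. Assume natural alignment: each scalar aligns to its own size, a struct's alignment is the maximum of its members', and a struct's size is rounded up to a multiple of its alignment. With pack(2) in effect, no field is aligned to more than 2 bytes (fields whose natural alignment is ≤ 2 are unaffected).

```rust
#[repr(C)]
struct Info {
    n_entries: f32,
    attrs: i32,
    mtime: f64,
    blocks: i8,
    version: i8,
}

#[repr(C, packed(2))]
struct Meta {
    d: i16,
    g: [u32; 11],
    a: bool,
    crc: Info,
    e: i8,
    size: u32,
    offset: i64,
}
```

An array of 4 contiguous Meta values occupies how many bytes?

Info: 0..4  n_entries  (4B, 4-aligned); 4..8  attrs  (4B, 4-aligned); 8..16  mtime  (8B, 8-aligned); 16..17  blocks  (1B, 1-aligned); 17..18  version  (1B, 1-aligned); 18..24  -- tail padding (6B); sizeof = 24, alignof = 8
0..2  d  (2B, 2-aligned)
2..46  g  (44B, 2-aligned)
46..47  a  (1B, 1-aligned)
47..48  -- padding (1B)
48..72  crc  (24B, 2-aligned)
72..73  e  (1B, 1-aligned)
73..74  -- padding (1B)
74..78  size  (4B, 2-aligned)
78..86  offset  (8B, 2-aligned)
sizeof = 86, alignof = 2
array of 4: 4 × 86 = 344

344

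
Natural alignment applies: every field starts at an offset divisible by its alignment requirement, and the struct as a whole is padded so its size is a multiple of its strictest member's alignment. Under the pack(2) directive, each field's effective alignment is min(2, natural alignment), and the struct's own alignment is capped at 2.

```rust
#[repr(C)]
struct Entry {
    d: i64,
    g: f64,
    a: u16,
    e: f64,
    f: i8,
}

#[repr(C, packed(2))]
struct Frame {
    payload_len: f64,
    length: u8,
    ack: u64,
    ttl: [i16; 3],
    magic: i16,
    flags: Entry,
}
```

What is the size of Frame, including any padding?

Entry: @0: d [8B, align 8] → 8; @8: g [8B, align 8] → 16; @16: a [2B, align 2] → 18; +6 pad (align 8); @24: e [8B, align 8] → 32; @32: f [1B, align 1] → 33; +7 tail pad (align 8); size 40, align 8
@0: payload_len [8B, align 2] → 8
@8: length [1B, align 1] → 9
+1 pad (align 2)
@10: ack [8B, align 2] → 18
@18: ttl [6B, align 2] → 24
@24: magic [2B, align 2] → 26
@26: flags [40B, align 2] → 66
size 66, align 2

66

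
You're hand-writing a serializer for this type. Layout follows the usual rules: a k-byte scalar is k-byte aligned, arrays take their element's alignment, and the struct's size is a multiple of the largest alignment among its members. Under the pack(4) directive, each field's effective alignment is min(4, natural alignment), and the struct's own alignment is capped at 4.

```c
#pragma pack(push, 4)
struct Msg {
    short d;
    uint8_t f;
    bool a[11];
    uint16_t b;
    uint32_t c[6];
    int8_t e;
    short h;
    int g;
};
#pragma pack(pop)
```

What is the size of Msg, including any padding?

@0: d [2B, align 2] → 2
@2: f [1B, align 1] → 3
@3: a [11B, align 1] → 14
@14: b [2B, align 2] → 16
@16: c [24B, align 4] → 40
@40: e [1B, align 1] → 41
+1 pad (align 2)
@42: h [2B, align 2] → 44
@44: g [4B, align 4] → 48
size 48, align 4

48 bytes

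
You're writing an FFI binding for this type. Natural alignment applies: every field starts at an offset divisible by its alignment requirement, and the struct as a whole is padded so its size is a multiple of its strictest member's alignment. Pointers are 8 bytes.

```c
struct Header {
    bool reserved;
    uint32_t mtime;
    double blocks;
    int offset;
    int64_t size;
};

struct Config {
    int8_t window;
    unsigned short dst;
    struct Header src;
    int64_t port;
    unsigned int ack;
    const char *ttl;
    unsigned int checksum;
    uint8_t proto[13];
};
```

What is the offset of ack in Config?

Header: @0: reserved [1B, align 1] → 1; +3 pad (align 4); @4: mtime [4B, align 4] → 8; @8: blocks [8B, align 8] → 16; @16: offset [4B, align 4] → 20; +4 pad (align 8); @24: size [8B, align 8] → 32; size 32, align 8
@0: window [1B, align 1] → 1
+1 pad (align 2)
@2: dst [2B, align 2] → 4
+4 pad (align 8)
@8: src [32B, align 8] → 40
@40: port [8B, align 8] → 48
@48: ack [4B, align 4] → 52

48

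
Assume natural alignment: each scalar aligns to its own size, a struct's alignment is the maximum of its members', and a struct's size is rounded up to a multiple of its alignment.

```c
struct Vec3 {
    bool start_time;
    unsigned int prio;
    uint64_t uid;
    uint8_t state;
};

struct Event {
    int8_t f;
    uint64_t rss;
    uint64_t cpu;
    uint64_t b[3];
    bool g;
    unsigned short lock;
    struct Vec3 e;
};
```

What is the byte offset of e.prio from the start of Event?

60

Vec3: start_time at 0 (size 1, align 1) → ends 1; pad 3 to align 4 for prio; prio at 4 (size 4, align 4) → ends 8; uid at 8 (size 8, align 8) → ends 16; state at 16 (size 1, align 1) → ends 17; tail pad 7 to reach multiple of 8; total 24 bytes, alignment 8
f at 0 (size 1, align 1) → ends 1
pad 7 to align 8 for rss
rss at 8 (size 8, align 8) → ends 16
cpu at 16 (size 8, align 8) → ends 24
b at 24 (size 24, align 8) → ends 48
g at 48 (size 1, align 1) → ends 49
pad 1 to align 2 for lock
lock at 50 (size 2, align 2) → ends 52
pad 4 to align 8 for e
e at 56 (size 24, align 8) → ends 80
within Vec3: prio at 4
56 + 4 = 60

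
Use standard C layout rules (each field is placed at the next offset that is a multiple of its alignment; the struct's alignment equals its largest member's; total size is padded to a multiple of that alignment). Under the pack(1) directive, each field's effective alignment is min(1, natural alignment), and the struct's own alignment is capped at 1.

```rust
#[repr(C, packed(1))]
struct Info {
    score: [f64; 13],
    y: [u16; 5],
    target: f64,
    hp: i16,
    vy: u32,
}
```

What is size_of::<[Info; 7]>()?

0..104  score  (104B, 1-aligned)
104..114  y  (10B, 1-aligned)
114..122  target  (8B, 1-aligned)
122..124  hp  (2B, 1-aligned)
124..128  vy  (4B, 1-aligned)
sizeof = 128, alignof = 1
array of 7: 7 × 128 = 896

896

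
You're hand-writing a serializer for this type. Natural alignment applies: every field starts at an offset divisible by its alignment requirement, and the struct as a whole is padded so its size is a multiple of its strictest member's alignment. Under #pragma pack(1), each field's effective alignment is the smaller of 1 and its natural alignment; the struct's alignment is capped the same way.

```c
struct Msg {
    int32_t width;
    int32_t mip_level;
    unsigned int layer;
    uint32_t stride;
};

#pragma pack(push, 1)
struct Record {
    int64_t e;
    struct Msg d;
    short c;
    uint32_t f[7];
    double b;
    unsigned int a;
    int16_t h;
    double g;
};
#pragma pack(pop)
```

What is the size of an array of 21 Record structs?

1596

Msg: 0..4  width  (4B, 4-aligned); 4..8  mip_level  (4B, 4-aligned); 8..12  layer  (4B, 4-aligned); 12..16  stride  (4B, 4-aligned); sizeof = 16, alignof = 4
0..8  e  (8B, 1-aligned)
8..24  d  (16B, 1-aligned)
24..26  c  (2B, 1-aligned)
26..54  f  (28B, 1-aligned)
54..62  b  (8B, 1-aligned)
62..66  a  (4B, 1-aligned)
66..68  h  (2B, 1-aligned)
68..76  g  (8B, 1-aligned)
sizeof = 76, alignof = 1
array of 21: 21 × 76 = 1596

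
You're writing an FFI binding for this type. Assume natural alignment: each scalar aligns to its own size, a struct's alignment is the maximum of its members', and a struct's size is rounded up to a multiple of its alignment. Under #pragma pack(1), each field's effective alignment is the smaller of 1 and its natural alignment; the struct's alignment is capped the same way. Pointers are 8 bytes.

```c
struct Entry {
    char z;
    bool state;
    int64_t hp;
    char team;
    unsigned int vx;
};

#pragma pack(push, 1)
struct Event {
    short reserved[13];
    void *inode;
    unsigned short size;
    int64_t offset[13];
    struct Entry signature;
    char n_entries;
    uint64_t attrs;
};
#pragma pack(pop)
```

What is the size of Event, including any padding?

173 bytes

Entry: 0..1  z  (1B, 1-aligned); 1..2  state  (1B, 1-aligned); 2..8  -- padding (6B); 8..16  hp  (8B, 8-aligned); 16..17  team  (1B, 1-aligned); 17..20  -- padding (3B); 20..24  vx  (4B, 4-aligned); sizeof = 24, alignof = 8
0..26  reserved  (26B, 1-aligned)
26..34  inode  (8B, 1-aligned)
34..36  size  (2B, 1-aligned)
36..140  offset  (104B, 1-aligned)
140..164  signature  (24B, 1-aligned)
164..165  n_entries  (1B, 1-aligned)
165..173  attrs  (8B, 1-aligned)
sizeof = 173, alignof = 1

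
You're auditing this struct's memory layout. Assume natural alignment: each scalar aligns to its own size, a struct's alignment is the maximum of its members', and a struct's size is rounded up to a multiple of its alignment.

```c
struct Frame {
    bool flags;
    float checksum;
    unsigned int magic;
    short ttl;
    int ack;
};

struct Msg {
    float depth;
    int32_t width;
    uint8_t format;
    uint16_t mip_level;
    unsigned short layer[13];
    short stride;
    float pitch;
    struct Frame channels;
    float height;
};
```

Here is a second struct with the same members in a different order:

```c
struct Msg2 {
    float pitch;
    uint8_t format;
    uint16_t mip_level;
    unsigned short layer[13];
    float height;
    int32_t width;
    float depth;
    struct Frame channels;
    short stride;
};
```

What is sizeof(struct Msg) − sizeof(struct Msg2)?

-4

Frame: @0: flags [1B, align 1] → 1; +3 pad (align 4); @4: checksum [4B, align 4] → 8; @8: magic [4B, align 4] → 12; @12: ttl [2B, align 2] → 14; +2 pad (align 4); @16: ack [4B, align 4] → 20; size 20, align 4
@0: depth [4B, align 4] → 4
@4: width [4B, align 4] → 8
@8: format [1B, align 1] → 9
+1 pad (align 2)
@10: mip_level [2B, align 2] → 12
@12: layer [26B, align 2] → 38
@38: stride [2B, align 2] → 40
@40: pitch [4B, align 4] → 44
@44: channels [20B, align 4] → 64
@64: height [4B, align 4] → 68
size 68, align 4
— Msg2 —
@0: pitch [4B, align 4] → 4
@4: format [1B, align 1] → 5
+1 pad (align 2)
@6: mip_level [2B, align 2] → 8
@8: layer [26B, align 2] → 34
+2 pad (align 4)
@36: height [4B, align 4] → 40
@40: width [4B, align 4] → 44
@44: depth [4B, align 4] → 48
@48: channels [20B, align 4] → 68
@68: stride [2B, align 2] → 70
+2 tail pad (align 4)
size 72, align 4
68 − 72 = -4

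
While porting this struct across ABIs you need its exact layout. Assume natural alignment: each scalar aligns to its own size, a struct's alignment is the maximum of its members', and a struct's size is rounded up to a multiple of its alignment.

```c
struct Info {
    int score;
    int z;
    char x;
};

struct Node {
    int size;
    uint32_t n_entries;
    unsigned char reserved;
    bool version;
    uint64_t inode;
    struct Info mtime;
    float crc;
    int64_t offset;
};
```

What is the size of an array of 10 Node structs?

480

Info: @0: score [4B, align 4] → 4; @4: z [4B, align 4] → 8; @8: x [1B, align 1] → 9; +3 tail pad (align 4); size 12, align 4
@0: size [4B, align 4] → 4
@4: n_entries [4B, align 4] → 8
@8: reserved [1B, align 1] → 9
@9: version [1B, align 1] → 10
+6 pad (align 8)
@16: inode [8B, align 8] → 24
@24: mtime [12B, align 4] → 36
@36: crc [4B, align 4] → 40
@40: offset [8B, align 8] → 48
size 48, align 8
array of 10: 10 × 48 = 480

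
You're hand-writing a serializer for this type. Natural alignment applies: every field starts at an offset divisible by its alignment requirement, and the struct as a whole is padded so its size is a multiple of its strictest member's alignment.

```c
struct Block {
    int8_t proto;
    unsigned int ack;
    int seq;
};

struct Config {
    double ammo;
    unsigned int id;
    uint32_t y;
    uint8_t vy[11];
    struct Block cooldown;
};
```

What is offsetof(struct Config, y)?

12

Block: proto at 0 (size 1, align 1) → ends 1; pad 3 to align 4 for ack; ack at 4 (size 4, align 4) → ends 8; seq at 8 (size 4, align 4) → ends 12; total 12 bytes, alignment 4
ammo at 0 (size 8, align 8) → ends 8
id at 8 (size 4, align 4) → ends 12
y at 12 (size 4, align 4) → ends 16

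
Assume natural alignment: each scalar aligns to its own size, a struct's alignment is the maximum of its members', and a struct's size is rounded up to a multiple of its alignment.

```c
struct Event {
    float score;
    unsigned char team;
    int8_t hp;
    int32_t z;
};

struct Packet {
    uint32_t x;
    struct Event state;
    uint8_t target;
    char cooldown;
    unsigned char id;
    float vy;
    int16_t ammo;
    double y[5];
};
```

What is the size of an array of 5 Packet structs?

360

Event: @0: score [4B, align 4] → 4; @4: team [1B, align 1] → 5; @5: hp [1B, align 1] → 6; +2 pad (align 4); @8: z [4B, align 4] → 12; size 12, align 4
@0: x [4B, align 4] → 4
@4: state [12B, align 4] → 16
@16: target [1B, align 1] → 17
@17: cooldown [1B, align 1] → 18
@18: id [1B, align 1] → 19
+1 pad (align 4)
@20: vy [4B, align 4] → 24
@24: ammo [2B, align 2] → 26
+6 pad (align 8)
@32: y [40B, align 8] → 72
size 72, align 8
array of 5: 5 × 72 = 360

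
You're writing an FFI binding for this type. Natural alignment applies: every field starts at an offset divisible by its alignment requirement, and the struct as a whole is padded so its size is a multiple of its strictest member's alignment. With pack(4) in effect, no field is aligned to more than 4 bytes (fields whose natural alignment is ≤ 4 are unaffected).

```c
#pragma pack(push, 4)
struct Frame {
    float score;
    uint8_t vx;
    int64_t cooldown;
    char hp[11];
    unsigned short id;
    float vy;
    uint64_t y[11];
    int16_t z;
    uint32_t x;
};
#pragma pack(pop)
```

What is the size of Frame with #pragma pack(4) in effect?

0..4  score  (4B, 4-aligned)
4..5  vx  (1B, 1-aligned)
5..8  -- padding (3B)
8..16  cooldown  (8B, 4-aligned)
16..27  hp  (11B, 1-aligned)
27..28  -- padding (1B)
28..30  id  (2B, 2-aligned)
30..32  -- padding (2B)
32..36  vy  (4B, 4-aligned)
36..124  y  (88B, 4-aligned)
124..126  z  (2B, 2-aligned)
126..128  -- padding (2B)
128..132  x  (4B, 4-aligned)
sizeof = 132, alignof = 4

132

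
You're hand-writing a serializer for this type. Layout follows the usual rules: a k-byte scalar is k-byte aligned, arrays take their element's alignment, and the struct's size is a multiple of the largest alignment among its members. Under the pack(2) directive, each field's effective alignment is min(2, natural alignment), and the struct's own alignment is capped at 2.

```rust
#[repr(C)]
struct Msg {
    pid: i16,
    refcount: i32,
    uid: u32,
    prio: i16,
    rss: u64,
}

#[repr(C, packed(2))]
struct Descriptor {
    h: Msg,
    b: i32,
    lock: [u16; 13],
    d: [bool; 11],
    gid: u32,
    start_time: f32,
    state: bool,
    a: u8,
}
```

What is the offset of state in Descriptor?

Msg: 0..2  pid  (2B, 2-aligned); 2..4  -- padding (2B); 4..8  refcount  (4B, 4-aligned); 8..12  uid  (4B, 4-aligned); 12..14  prio  (2B, 2-aligned); 14..16  -- padding (2B); 16..24  rss  (8B, 8-aligned); sizeof = 24, alignof = 8
0..24  h  (24B, 2-aligned)
24..28  b  (4B, 2-aligned)
28..54  lock  (26B, 2-aligned)
54..65  d  (11B, 1-aligned)
65..66  -- padding (1B)
66..70  gid  (4B, 2-aligned)
70..74  start_time  (4B, 2-aligned)
74..75  state  (1B, 1-aligned)

74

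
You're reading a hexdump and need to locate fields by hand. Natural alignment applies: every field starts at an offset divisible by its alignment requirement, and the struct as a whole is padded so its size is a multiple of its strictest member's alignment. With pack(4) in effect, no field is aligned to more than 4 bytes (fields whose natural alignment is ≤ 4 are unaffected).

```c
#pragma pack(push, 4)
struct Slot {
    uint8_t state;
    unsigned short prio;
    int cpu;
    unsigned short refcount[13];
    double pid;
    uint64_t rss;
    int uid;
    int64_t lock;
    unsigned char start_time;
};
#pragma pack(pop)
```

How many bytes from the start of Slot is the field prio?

@0: state [1B, align 1] → 1
+1 pad (align 2)
@2: prio [2B, align 2] → 4

2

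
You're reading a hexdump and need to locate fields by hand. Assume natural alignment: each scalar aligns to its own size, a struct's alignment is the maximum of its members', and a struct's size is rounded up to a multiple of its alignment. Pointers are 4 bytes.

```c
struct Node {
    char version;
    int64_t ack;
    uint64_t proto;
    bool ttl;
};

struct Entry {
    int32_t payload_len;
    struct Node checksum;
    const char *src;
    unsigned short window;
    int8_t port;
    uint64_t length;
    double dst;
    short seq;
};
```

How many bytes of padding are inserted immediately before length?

1

Node: version at 0 (size 1, align 1) → ends 1; pad 7 to align 8 for ack; ack at 8 (size 8, align 8) → ends 16; proto at 16 (size 8, align 8) → ends 24; ttl at 24 (size 1, align 1) → ends 25; tail pad 7 to reach multiple of 8; total 32 bytes, alignment 8
payload_len at 0 (size 4, align 4) → ends 4
pad 4 to align 8 for checksum
checksum at 8 (size 32, align 8) → ends 40
src at 40 (size 4, align 4) → ends 44
window at 44 (size 2, align 2) → ends 46
port at 46 (size 1, align 1) → ends 47
pad 1 to align 8 for length
length at 48 (size 8, align 8) → ends 56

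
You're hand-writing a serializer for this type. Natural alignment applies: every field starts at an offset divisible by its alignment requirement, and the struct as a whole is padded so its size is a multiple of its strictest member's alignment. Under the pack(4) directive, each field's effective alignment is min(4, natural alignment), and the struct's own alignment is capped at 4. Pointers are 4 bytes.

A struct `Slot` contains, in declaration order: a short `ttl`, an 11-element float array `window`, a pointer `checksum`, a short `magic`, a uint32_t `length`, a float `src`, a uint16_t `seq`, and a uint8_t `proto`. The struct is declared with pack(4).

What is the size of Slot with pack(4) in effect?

@0: ttl [2B, align 2] → 2
+2 pad (align 4)
@4: window [44B, align 4] → 48
@48: checksum [4B, align 4] → 52
@52: magic [2B, align 2] → 54
+2 pad (align 4)
@56: length [4B, align 4] → 60
@60: src [4B, align 4] → 64
@64: seq [2B, align 2] → 66
@66: proto [1B, align 1] → 67
+1 tail pad (align 4)
size 68, align 4

68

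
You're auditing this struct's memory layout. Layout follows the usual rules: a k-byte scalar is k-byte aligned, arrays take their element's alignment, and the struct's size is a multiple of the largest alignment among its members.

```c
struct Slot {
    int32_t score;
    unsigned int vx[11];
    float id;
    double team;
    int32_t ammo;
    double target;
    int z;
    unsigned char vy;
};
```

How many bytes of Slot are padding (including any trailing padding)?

0..4  score  (4B, 4-aligned)
4..48  vx  (44B, 4-aligned)
48..52  id  (4B, 4-aligned)
52..56  -- padding (4B)
56..64  team  (8B, 8-aligned)
64..68  ammo  (4B, 4-aligned)
68..72  -- padding (4B)
72..80  target  (8B, 8-aligned)
80..84  z  (4B, 4-aligned)
84..85  vy  (1B, 1-aligned)
85..88  -- tail padding (3B)
sizeof = 88, alignof = 8
data bytes 77, size 88 → padding 11

11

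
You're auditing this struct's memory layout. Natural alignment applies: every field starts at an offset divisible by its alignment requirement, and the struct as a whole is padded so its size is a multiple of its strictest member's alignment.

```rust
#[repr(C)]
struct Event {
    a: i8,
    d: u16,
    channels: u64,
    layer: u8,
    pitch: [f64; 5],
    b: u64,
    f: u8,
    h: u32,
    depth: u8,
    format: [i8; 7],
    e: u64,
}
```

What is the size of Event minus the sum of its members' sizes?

15

0..1  a  (1B, 1-aligned)
1..2  -- padding (1B)
2..4  d  (2B, 2-aligned)
4..8  -- padding (4B)
8..16  channels  (8B, 8-aligned)
16..17  layer  (1B, 1-aligned)
17..24  -- padding (7B)
24..64  pitch  (40B, 8-aligned)
64..72  b  (8B, 8-aligned)
72..73  f  (1B, 1-aligned)
73..76  -- padding (3B)
76..80  h  (4B, 4-aligned)
80..81  depth  (1B, 1-aligned)
81..88  format  (7B, 1-aligned)
88..96  e  (8B, 8-aligned)
sizeof = 96, alignof = 8
data bytes 81, size 96 → padding 15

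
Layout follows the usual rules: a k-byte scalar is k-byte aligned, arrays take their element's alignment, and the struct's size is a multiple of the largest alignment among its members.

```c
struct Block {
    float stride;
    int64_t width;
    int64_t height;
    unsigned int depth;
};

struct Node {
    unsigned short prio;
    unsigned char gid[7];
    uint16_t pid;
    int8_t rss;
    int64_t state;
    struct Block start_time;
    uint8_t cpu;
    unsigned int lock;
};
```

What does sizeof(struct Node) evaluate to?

64

Block: stride at 0 (size 4, align 4) → ends 4; pad 4 to align 8 for width; width at 8 (size 8, align 8) → ends 16; height at 16 (size 8, align 8) → ends 24; depth at 24 (size 4, align 4) → ends 28; tail pad 4 to reach multiple of 8; total 32 bytes, alignment 8
prio at 0 (size 2, align 2) → ends 2
gid at 2 (size 7, align 1) → ends 9
pad 1 to align 2 for pid
pid at 10 (size 2, align 2) → ends 12
rss at 12 (size 1, align 1) → ends 13
pad 3 to align 8 for state
state at 16 (size 8, align 8) → ends 24
start_time at 24 (size 32, align 8) → ends 56
cpu at 56 (size 1, align 1) → ends 57
pad 3 to align 4 for lock
lock at 60 (size 4, align 4) → ends 64
total 64 bytes, alignment 8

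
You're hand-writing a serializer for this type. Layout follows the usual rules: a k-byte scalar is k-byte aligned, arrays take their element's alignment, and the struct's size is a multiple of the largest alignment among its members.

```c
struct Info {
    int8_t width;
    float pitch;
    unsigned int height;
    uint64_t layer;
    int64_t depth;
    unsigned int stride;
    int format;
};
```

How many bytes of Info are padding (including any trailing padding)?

width at 0 (size 1, align 1) → ends 1
pad 3 to align 4 for pitch
pitch at 4 (size 4, align 4) → ends 8
height at 8 (size 4, align 4) → ends 12
pad 4 to align 8 for layer
layer at 16 (size 8, align 8) → ends 24
depth at 24 (size 8, align 8) → ends 32
stride at 32 (size 4, align 4) → ends 36
format at 36 (size 4, align 4) → ends 40
total 40 bytes, alignment 8
data bytes 33, size 40 → padding 7

7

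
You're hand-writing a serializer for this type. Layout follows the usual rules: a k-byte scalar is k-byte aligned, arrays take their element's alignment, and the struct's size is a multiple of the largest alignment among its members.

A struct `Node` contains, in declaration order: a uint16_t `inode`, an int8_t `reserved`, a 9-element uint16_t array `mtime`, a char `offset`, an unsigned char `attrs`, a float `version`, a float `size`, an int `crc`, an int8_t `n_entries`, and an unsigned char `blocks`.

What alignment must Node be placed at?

4

member alignments: inode=2, reserved=1, mtime=2, offset=1, attrs=1, version=4, size=4, crc=4, n_entries=1, blocks=1
max = 4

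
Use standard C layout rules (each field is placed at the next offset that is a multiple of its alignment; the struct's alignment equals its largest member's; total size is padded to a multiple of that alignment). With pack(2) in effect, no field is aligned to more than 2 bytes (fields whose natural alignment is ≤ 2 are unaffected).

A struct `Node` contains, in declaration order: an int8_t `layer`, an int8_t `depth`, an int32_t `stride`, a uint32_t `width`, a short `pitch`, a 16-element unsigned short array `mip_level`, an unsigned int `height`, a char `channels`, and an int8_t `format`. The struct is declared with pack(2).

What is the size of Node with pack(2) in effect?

layer at 0 (size 1, align 1) → ends 1
depth at 1 (size 1, align 1) → ends 2
stride at 2 (size 4, align 2) → ends 6
width at 6 (size 4, align 2) → ends 10
pitch at 10 (size 2, align 2) → ends 12
mip_level at 12 (size 32, align 2) → ends 44
height at 44 (size 4, align 2) → ends 48
channels at 48 (size 1, align 1) → ends 49
format at 49 (size 1, align 1) → ends 50
total 50 bytes, alignment 2

50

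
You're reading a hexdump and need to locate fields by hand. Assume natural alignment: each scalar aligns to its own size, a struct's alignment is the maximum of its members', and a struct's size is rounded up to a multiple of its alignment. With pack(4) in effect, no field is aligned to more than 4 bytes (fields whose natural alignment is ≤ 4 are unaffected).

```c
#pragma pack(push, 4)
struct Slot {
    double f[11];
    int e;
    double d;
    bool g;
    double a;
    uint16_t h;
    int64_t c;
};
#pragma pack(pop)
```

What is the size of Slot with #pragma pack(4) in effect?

@0: f [88B, align 4] → 88
@88: e [4B, align 4] → 92
@92: d [8B, align 4] → 100
@100: g [1B, align 1] → 101
+3 pad (align 4)
@104: a [8B, align 4] → 112
@112: h [2B, align 2] → 114
+2 pad (align 4)
@116: c [8B, align 4] → 124
size 124, align 4

124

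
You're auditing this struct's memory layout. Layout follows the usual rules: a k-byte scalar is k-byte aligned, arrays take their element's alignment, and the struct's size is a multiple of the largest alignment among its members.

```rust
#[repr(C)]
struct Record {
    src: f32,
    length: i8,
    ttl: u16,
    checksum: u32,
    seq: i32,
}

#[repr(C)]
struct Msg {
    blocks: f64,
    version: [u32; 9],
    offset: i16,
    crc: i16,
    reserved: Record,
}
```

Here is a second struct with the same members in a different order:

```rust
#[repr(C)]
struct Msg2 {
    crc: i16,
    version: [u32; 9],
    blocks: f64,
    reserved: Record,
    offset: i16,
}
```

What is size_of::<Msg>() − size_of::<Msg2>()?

Record: 0..4  src  (4B, 4-aligned); 4..5  length  (1B, 1-aligned); 5..6  -- padding (1B); 6..8  ttl  (2B, 2-aligned); 8..12  checksum  (4B, 4-aligned); 12..16  seq  (4B, 4-aligned); sizeof = 16, alignof = 4
0..8  blocks  (8B, 8-aligned)
8..44  version  (36B, 4-aligned)
44..46  offset  (2B, 2-aligned)
46..48  crc  (2B, 2-aligned)
48..64  reserved  (16B, 4-aligned)
sizeof = 64, alignof = 8
— Msg2 —
0..2  crc  (2B, 2-aligned)
2..4  -- padding (2B)
4..40  version  (36B, 4-aligned)
40..48  blocks  (8B, 8-aligned)
48..64  reserved  (16B, 4-aligned)
64..66  offset  (2B, 2-aligned)
66..72  -- tail padding (6B)
sizeof = 72, alignof = 8
64 − 72 = -8

-8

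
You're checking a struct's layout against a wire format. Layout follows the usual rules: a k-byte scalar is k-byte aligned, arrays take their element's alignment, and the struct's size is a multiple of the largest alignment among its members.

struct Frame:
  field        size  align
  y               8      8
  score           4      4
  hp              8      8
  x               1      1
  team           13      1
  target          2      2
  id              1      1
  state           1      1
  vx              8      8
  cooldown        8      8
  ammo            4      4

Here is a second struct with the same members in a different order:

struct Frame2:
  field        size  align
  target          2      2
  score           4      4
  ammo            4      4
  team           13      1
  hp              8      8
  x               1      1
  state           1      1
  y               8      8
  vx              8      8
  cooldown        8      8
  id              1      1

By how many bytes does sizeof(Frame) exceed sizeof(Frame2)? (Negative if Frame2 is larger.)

-8

y at 0 (size 8, align 8) → ends 8
score at 8 (size 4, align 4) → ends 12
pad 4 to align 8 for hp
hp at 16 (size 8, align 8) → ends 24
x at 24 (size 1, align 1) → ends 25
team at 25 (size 13, align 1) → ends 38
target at 38 (size 2, align 2) → ends 40
id at 40 (size 1, align 1) → ends 41
state at 41 (size 1, align 1) → ends 42
pad 6 to align 8 for vx
vx at 48 (size 8, align 8) → ends 56
cooldown at 56 (size 8, align 8) → ends 64
ammo at 64 (size 4, align 4) → ends 68
tail pad 4 to reach multiple of 8
total 72 bytes, alignment 8
— Frame2 —
target at 0 (size 2, align 2) → ends 2
pad 2 to align 4 for score
score at 4 (size 4, align 4) → ends 8
ammo at 8 (size 4, align 4) → ends 12
team at 12 (size 13, align 1) → ends 25
pad 7 to align 8 for hp
hp at 32 (size 8, align 8) → ends 40
x at 40 (size 1, align 1) → ends 41
state at 41 (size 1, align 1) → ends 42
pad 6 to align 8 for y
y at 48 (size 8, align 8) → ends 56
vx at 56 (size 8, align 8) → ends 64
cooldown at 64 (size 8, align 8) → ends 72
id at 72 (size 1, align 1) → ends 73
tail pad 7 to reach multiple of 8
total 80 bytes, alignment 8
72 − 80 = -8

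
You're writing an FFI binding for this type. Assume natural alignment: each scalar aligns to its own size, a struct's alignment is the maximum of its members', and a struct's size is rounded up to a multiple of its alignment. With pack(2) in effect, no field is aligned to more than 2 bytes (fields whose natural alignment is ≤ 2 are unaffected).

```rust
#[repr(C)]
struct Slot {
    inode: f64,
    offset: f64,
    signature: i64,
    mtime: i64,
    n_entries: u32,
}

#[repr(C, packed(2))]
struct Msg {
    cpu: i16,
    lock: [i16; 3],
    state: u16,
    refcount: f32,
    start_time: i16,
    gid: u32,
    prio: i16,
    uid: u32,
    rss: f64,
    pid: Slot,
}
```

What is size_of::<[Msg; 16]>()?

Slot: @0: inode [8B, align 8] → 8; @8: offset [8B, align 8] → 16; @16: signature [8B, align 8] → 24; @24: mtime [8B, align 8] → 32; @32: n_entries [4B, align 4] → 36; +4 tail pad (align 8); size 40, align 8
@0: cpu [2B, align 2] → 2
@2: lock [6B, align 2] → 8
@8: state [2B, align 2] → 10
@10: refcount [4B, align 2] → 14
@14: start_time [2B, align 2] → 16
@16: gid [4B, align 2] → 20
@20: prio [2B, align 2] → 22
@22: uid [4B, align 2] → 26
@26: rss [8B, align 2] → 34
@34: pid [40B, align 2] → 74
size 74, align 2
array of 16: 16 × 74 = 1184

1184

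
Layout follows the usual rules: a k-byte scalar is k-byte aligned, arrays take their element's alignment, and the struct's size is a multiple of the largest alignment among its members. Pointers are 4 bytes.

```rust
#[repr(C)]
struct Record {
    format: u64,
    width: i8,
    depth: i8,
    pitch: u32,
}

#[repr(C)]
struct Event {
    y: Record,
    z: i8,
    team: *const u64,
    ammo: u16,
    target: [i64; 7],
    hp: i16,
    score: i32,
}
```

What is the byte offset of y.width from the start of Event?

8

Record: 0..8  format  (8B, 8-aligned); 8..9  width  (1B, 1-aligned); 9..10  depth  (1B, 1-aligned); 10..12  -- padding (2B); 12..16  pitch  (4B, 4-aligned); sizeof = 16, alignof = 8
0..16  y  (16B, 8-aligned)
within Record: width at 8
0 + 8 = 8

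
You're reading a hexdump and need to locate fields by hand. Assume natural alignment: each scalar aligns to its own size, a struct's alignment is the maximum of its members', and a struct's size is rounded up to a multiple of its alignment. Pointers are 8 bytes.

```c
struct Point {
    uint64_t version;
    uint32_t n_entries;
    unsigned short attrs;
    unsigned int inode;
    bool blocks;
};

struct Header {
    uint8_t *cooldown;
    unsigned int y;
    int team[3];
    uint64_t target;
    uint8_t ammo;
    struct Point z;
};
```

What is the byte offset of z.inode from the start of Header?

Point: 0..8  version  (8B, 8-aligned); 8..12  n_entries  (4B, 4-aligned); 12..14  attrs  (2B, 2-aligned); 14..16  -- padding (2B); 16..20  inode  (4B, 4-aligned); 20..21  blocks  (1B, 1-aligned); 21..24  -- tail padding (3B); sizeof = 24, alignof = 8
0..8  cooldown  (8B, 8-aligned)
8..12  y  (4B, 4-aligned)
12..24  team  (12B, 4-aligned)
24..32  target  (8B, 8-aligned)
32..33  ammo  (1B, 1-aligned)
33..40  -- padding (7B)
40..64  z  (24B, 8-aligned)
within Point: inode at 16
40 + 16 = 56

56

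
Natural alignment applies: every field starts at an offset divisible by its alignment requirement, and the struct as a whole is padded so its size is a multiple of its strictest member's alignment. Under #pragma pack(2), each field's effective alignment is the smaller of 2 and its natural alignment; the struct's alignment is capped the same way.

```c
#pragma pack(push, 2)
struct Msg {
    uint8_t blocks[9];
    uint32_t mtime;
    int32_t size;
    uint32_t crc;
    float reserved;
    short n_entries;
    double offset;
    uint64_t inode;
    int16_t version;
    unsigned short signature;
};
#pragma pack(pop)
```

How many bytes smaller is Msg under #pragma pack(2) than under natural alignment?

natural layout:
  @0: blocks [9B, align 1] → 9
  +3 pad (align 4)
  @12: mtime [4B, align 4] → 16
  @16: size [4B, align 4] → 20
  @20: crc [4B, align 4] → 24
  @24: reserved [4B, align 4] → 28
  @28: n_entries [2B, align 2] → 30
  +2 pad (align 8)
  @32: offset [8B, align 8] → 40
  @40: inode [8B, align 8] → 48
  @48: version [2B, align 2] → 50
  @50: signature [2B, align 2] → 52
  +4 tail pad (align 8)
  size 56, align 8
packed(2) layout:
  @0: blocks [9B, align 1] → 9
  +1 pad (align 2)
  @10: mtime [4B, align 2] → 14
  @14: size [4B, align 2] → 18
  @18: crc [4B, align 2] → 22
  @22: reserved [4B, align 2] → 26
  @26: n_entries [2B, align 2] → 28
  @28: offset [8B, align 2] → 36
  @36: inode [8B, align 2] → 44
  @44: version [2B, align 2] → 46
  @46: signature [2B, align 2] → 48
  size 48, align 2
56 − 48 = 8

8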